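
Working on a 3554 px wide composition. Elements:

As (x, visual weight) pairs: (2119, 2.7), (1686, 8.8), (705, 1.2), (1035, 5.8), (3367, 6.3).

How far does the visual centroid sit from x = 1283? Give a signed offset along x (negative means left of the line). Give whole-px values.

Weights sum to 2.7 + 8.8 + 1.2 + 5.8 + 6.3 = 24.8.
Σw·x = 2.7·2119 + 8.8·1686 + 1.2·705 + 5.8·1035 + 6.3·3367 = 48619.2, so x̄ = 48619.2/24.8 ≈ 1960.45.
Offset from x = 1283: 1960.45 − 1283 ≈ 677.45.

≈ 677 px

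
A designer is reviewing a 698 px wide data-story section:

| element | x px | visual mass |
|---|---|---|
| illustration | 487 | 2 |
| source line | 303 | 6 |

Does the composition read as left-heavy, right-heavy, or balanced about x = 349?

Total weight = 2 + 6 = 8.
x: (2·487 + 6·303) / 8 = 2792 / 8 ≈ 349.00
The centroid 349.00 matches the midline at 349, so the layout is balanced.

balanced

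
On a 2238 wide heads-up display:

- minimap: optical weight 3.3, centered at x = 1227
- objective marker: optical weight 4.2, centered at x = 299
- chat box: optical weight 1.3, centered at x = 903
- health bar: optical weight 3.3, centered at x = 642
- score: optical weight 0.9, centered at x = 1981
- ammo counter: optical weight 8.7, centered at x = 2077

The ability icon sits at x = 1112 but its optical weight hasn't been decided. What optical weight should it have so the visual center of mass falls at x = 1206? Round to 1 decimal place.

Fixed elements: Σw = 3.3 + 4.2 + 1.3 + 3.3 + 0.9 + 8.7 = 21.7, Σw·x = 3.3·1227 + 4.2·299 + 1.3·903 + 3.3·642 + 0.9·1981 + 8.7·2077 = 28450.2.
For the centroid to hit 1206: (28450.2 + w·1112) / (21.7 + w) = 1206.
So w = (1206·21.7 − 28450.2)/(1112 − 1206) = -2280.0/-94 ≈ 24.26.

w ≈ 24.3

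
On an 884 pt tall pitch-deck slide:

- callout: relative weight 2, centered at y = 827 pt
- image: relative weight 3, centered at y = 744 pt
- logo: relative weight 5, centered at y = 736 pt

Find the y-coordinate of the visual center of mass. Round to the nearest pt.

y ≈ 757

Total weight = 2 + 3 + 5 = 10.
Σw·y = 2·827 + 3·744 + 5·736 = 7566, so ȳ = 7566/10 ≈ 756.60.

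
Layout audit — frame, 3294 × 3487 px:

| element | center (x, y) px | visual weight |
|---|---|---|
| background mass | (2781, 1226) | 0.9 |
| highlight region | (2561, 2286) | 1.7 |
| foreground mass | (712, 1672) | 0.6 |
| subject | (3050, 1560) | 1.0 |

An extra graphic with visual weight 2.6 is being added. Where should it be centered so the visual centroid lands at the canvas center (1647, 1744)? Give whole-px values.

(333, 1656)

With the extra graphic, Σw becomes 0.9 + 1.7 + 0.6 + 1.0 + 2.6 = 6.8.
Along x: (10333.8 + 2.6·x) / 6.8 = 1647 (existing moment 0.9·2781 + 1.7·2561 + 0.6·712 + 1.0·3050 = 10333.8) ⇒ x = (11199.6 − 10333.8) / 2.6 ≈ 333.00.
Along y: (7552.8 + 2.6·y) / 6.8 = 1744 (existing moment 0.9·1226 + 1.7·2286 + 0.6·1672 + 1.0·1560 = 7552.8) ⇒ y = (11859.2 − 7552.8) / 2.6 ≈ 1656.31.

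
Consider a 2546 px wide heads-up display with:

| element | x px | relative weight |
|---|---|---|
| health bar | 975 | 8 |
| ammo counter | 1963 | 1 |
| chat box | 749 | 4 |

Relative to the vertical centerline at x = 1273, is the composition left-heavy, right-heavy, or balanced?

Weights sum to 8 + 1 + 4 = 13.
x-moment: 8·975 + 1·1963 + 4·749 = 12759; centroid 12759/13 ≈ 981.46.
981.5 vs midline 1273 → left-heavy.

left-heavy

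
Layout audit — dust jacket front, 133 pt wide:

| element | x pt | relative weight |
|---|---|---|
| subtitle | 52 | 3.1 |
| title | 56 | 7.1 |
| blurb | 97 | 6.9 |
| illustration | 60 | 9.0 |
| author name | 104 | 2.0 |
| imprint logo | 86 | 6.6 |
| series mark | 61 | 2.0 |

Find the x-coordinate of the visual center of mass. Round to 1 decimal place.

x ≈ 72.6

Total weight = 3.1 + 7.1 + 6.9 + 9.0 + 2.0 + 6.6 + 2.0 = 36.7.
x-moment: 3.1·52 + 7.1·56 + 6.9·97 + 9.0·60 + 2.0·104 + 6.6·86 + 2.0·61 = 2665.7; centroid 2665.7/36.7 ≈ 72.63.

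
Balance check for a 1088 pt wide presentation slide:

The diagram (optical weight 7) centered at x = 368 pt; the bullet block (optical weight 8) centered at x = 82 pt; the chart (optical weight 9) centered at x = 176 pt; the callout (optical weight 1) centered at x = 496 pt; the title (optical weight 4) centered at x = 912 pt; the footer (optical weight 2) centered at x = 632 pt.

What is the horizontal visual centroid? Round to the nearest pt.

x ≈ 330

Total weight = 7 + 8 + 9 + 1 + 4 + 2 = 31.
Σw·x = 7·368 + 8·82 + 9·176 + 1·496 + 4·912 + 2·632 = 10224, so x̄ = 10224/31 ≈ 329.81.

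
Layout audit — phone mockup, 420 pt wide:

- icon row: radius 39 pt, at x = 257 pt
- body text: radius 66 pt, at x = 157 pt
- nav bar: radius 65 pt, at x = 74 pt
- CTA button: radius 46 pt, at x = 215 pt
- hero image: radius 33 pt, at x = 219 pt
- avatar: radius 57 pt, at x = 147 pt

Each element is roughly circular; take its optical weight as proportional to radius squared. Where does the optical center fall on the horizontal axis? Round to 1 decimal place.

Weights ∝ r²: icon row 39² = 1521, body text 66² = 4356, nav bar 65² = 4225, CTA button 46² = 2116, hero image 33² = 1089, avatar 57² = 3249; Σw = 16556.
x-moment: 1521·257 + 4356·157 + 4225·74 + 2116·215 + 1089·219 + 3249·147 = 2558473; centroid 2558473/16556 ≈ 154.53.

x ≈ 154.5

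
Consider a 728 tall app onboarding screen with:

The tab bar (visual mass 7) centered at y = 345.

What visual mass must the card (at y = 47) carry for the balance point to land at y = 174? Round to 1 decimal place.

The single fixed element contributes weight 7, moment 7·345 = 2415.
Balance at y = 174 requires (2415 + w·47) / (7 + w) = 174.
Rearranging, w·(47 − 174) = 174·7 − 2415 = -1197, so w ≈ -1197/-127 = 9.43.

w ≈ 9.4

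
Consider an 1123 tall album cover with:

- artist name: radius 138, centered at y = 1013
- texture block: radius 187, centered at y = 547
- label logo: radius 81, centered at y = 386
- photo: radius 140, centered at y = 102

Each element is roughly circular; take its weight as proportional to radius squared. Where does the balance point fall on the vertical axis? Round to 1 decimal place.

Weights ∝ r²: artist name 138² = 19044, texture block 187² = 34969, label logo 81² = 6561, photo 140² = 19600; Σw = 80174.
Σw·y = 19044·1013 + 34969·547 + 6561·386 + 19600·102 = 42951361, so ȳ = 42951361/80174 ≈ 535.73.

y ≈ 535.7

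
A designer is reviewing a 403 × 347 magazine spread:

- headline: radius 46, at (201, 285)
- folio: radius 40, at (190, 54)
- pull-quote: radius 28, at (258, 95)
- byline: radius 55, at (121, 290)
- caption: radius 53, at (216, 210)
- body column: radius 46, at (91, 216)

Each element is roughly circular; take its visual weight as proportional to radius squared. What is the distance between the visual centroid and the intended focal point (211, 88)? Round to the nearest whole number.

Weights ∝ r²: headline 46² = 2116, folio 40² = 1600, pull-quote 28² = 784, byline 55² = 3025, caption 53² = 2809, body column 46² = 2116; Σw = 12450.
x: moment 2096913 / weight 12450 ≈ 168.43
y: moment 2688136 / weight 12450 ≈ 215.91
Relative to (211, 88): Δ = (-42.57, 127.91); |Δ| = √(-42.57² + 127.91²) ≈ 134.81.

≈ 135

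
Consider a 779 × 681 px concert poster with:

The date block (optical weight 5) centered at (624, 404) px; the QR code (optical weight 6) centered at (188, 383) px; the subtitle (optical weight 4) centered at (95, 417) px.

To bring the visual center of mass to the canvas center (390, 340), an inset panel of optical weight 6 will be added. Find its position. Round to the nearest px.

With the inset panel, Σw becomes 5 + 6 + 4 + 6 = 21.
x: need Σw·x = 21·390 = 8190. Existing = 5·624 + 6·188 + 4·95 = 4628. Remainder 3562 / 6 ≈ 593.67.
y: need Σw·y = 21·340 = 7140. Existing = 5·404 + 6·383 + 4·417 = 5986. Remainder 1154 / 6 ≈ 192.33.

(594, 192)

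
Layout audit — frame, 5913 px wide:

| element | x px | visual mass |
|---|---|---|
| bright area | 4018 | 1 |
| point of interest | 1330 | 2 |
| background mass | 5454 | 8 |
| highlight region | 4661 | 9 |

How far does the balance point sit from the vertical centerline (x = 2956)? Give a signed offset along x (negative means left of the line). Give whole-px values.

Weights sum to 1 + 2 + 8 + 9 = 20.
x-moment: 1·4018 + 2·1330 + 8·5454 + 9·4661 = 92259; centroid 92259/20 ≈ 4612.95.
Against x = 2956, that's 4612.95 − 2956 = 1656.95.

≈ 1657 px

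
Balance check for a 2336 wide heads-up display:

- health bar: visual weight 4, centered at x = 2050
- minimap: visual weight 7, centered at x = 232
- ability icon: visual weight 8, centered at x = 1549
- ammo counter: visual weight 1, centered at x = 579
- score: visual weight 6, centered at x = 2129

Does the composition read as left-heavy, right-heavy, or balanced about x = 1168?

Σw = 4 + 7 + 8 + 1 + 6 = 26.
Σw·x = 4·2050 + 7·232 + 8·1549 + 1·579 + 6·2129 = 35569, so x̄ = 35569/26 ≈ 1368.04.
1368.0 vs midline 1168 → right-heavy.

right-heavy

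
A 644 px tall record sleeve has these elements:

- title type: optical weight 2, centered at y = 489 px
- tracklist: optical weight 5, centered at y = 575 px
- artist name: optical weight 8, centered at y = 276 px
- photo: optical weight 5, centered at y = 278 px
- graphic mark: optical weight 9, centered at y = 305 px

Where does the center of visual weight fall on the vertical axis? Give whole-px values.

y ≈ 352

Σw = 2 + 5 + 8 + 5 + 9 = 29.
y-moment: 2·489 + 5·575 + 8·276 + 5·278 + 9·305 = 10196; centroid 10196/29 ≈ 351.59.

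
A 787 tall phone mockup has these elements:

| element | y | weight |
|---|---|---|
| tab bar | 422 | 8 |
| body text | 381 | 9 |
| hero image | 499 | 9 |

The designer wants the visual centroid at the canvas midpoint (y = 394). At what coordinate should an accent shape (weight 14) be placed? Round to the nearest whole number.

New total weight: (8 + 9 + 9) + 14 = 40.
y: target moment 40×394 = 15760; current 8·422 + 9·381 + 9·499 = 11296; the accent shape supplies 4464, so y = 4464/14 ≈ 318.86.

y ≈ 319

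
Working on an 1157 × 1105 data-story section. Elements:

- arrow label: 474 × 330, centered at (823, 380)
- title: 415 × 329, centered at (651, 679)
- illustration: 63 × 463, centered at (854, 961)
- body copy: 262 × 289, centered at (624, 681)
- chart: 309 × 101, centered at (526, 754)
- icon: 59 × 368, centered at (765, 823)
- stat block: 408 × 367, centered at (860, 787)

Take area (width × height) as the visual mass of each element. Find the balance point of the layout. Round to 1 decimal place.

(752.0, 651.1)

Taking area as weight: arrow label 474·330 = 156420, title 415·329 = 136535, illustration 63·463 = 29169, body copy 262·289 = 75718, chart 309·101 = 31209, icon 59·368 = 21712, stat block 408·367 = 149736. Sum 600499.
x: moment 451574877 / weight 600499 ≈ 752.00
y: moment 390985026 / weight 600499 ≈ 651.10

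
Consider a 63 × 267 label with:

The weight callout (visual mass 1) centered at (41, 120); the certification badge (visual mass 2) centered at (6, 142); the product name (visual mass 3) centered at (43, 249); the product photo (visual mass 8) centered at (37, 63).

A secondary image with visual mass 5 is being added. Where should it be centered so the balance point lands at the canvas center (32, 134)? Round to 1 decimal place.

(26.0, 178.2)

After adding the secondary image, total weight = 1 + 2 + 3 + 8 + 5 = 19.
x: need Σw·x = 19·32 = 608. Existing = 1·41 + 2·6 + 3·43 + 8·37 = 478. Remainder 130 / 5 ≈ 26.00.
y: need Σw·y = 19·134 = 2546. Existing = 1·120 + 2·142 + 3·249 + 8·63 = 1655. Remainder 891 / 5 ≈ 178.20.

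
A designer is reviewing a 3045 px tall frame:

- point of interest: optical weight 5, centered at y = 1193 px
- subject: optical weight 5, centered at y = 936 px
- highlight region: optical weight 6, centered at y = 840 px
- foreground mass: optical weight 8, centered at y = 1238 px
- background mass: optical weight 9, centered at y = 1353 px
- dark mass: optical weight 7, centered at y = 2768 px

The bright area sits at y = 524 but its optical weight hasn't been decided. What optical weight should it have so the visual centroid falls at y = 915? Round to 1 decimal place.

w ≈ 52.5

Known weights sum to 5 + 5 + 6 + 8 + 9 + 7 = 40; their moment is 5·1193 + 5·936 + 6·840 + 8·1238 + 9·1353 + 7·2768 = 57142.
Balance at y = 915 requires (57142 + w·524) / (40 + w) = 915.
Solving: w = (915·40 − 57142) / (524 − 915) = -20542 / -391 ≈ 52.54.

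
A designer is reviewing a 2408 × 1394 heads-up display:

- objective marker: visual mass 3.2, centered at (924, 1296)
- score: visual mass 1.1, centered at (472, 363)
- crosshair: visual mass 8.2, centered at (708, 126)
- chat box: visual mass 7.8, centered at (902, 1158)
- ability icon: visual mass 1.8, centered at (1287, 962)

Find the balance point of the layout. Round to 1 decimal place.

Total weight = 3.2 + 1.1 + 8.2 + 7.8 + 1.8 = 22.1.
x-moment: 3.2·924 + 1.1·472 + 8.2·708 + 7.8·902 + 1.8·1287 = 18633.8; centroid 18633.8/22.1 ≈ 843.16.
y-moment: 3.2·1296 + 1.1·363 + 8.2·126 + 7.8·1158 + 1.8·962 = 16343.7; centroid 16343.7/22.1 ≈ 739.53.

(843.2, 739.5)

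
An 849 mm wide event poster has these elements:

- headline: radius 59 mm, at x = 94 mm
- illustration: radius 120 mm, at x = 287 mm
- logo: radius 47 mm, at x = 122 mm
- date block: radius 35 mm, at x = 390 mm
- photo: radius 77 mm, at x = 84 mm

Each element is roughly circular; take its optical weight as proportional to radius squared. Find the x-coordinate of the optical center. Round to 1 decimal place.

Weights ∝ r²: headline 59² = 3481, illustration 120² = 14400, logo 47² = 2209, date block 35² = 1225, photo 77² = 5929; Σw = 27244.
x: (3481·94 + 14400·287 + 2209·122 + 1225·390 + 5929·84) / 27244 = 5705298 / 27244 ≈ 209.41

x ≈ 209.4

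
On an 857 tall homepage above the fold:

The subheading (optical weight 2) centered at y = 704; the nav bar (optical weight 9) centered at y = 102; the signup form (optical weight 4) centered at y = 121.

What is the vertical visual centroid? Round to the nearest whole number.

y ≈ 187

Σw = 2 + 9 + 4 = 15.
Σw·y = 2·704 + 9·102 + 4·121 = 2810, so ȳ = 2810/15 ≈ 187.33.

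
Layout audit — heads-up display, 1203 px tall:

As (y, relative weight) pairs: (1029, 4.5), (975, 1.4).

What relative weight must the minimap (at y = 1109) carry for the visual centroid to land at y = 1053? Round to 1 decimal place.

Known weights sum to 4.5 + 1.4 = 5.9; their moment is 4.5·1029 + 1.4·975 = 5995.5.
Balance at y = 1053 requires (5995.5 + w·1109) / (5.9 + w) = 1053.
Solving: w = (1053·5.9 − 5995.5) / (1109 − 1053) = 217.2 / 56 ≈ 3.88.

w ≈ 3.9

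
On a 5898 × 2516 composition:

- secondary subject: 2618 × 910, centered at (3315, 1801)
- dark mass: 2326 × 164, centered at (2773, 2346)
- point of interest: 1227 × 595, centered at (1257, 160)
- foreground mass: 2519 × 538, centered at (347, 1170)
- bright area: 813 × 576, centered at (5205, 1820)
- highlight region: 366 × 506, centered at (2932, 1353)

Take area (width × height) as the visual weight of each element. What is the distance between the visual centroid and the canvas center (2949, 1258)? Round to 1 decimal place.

≈ 562.2

Areas → weights: secondary subject 2618·910 = 2382380, dark mass 2326·164 = 381464, point of interest 1227·595 = 730065, foreground mass 2519·538 = 1355222, bright area 813·576 = 468288, highlight region 366·506 = 185196; Σw = 5502615.
x-moment: 2382380·3315 + 381464·2773 + 730065·1257 + 1355222·347 + 468288·5205 + 185196·2932 = 13323776823; centroid 13323776823/5502615 ≈ 2421.35.
y-moment: 2382380·1801 + 381464·2346 + 730065·160 + 1355222·1170 + 468288·1820 + 185196·1353 = 7990855412; centroid 7990855412/5502615 ≈ 1452.19.
Relative to (2949, 1258): Δ = (-527.65, 194.19); |Δ| = √(-527.65² + 194.19²) ≈ 562.25.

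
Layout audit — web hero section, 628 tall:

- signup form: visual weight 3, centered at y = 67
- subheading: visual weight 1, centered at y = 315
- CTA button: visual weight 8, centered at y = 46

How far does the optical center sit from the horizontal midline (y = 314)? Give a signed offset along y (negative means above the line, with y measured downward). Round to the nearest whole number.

≈ -240

Σw = 3 + 1 + 8 = 12.
y: (3·67 + 1·315 + 8·46) / 12 = 884 / 12 ≈ 73.67
Offset from y = 314: 73.67 − 314 ≈ -240.33.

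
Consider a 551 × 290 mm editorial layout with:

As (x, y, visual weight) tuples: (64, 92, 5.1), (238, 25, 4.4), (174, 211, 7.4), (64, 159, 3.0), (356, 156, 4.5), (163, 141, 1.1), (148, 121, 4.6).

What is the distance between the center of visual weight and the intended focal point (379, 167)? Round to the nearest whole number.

Σw = 5.1 + 4.4 + 7.4 + 3.0 + 4.5 + 1.1 + 4.6 = 30.1.
x: moment 5315.3 / weight 30.1 ≈ 176.59
Σw·y = 4031.3; ȳ = 4031.3/30.1 ≈ 133.93.
From (379, 167): dx = -202.41, dy = -33.07, so the distance is √(dx²+dy²) ≈ 205.10.

≈ 205 mm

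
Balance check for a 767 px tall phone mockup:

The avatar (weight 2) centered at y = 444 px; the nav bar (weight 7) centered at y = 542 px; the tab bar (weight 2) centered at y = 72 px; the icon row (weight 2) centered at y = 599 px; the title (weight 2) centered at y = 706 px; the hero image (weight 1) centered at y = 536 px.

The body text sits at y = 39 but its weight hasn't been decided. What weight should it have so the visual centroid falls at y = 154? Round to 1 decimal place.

Fixed elements: Σw = 2 + 7 + 2 + 2 + 2 + 1 = 16, Σw·y = 2·444 + 7·542 + 2·72 + 2·599 + 2·706 + 1·536 = 7972.
Set Σw·y/Σw = 154: (7972 + 39w) = 154·(16 + w).
Solving: w = (154·16 − 7972) / (39 − 154) = -5508 / -115 ≈ 47.90.

w ≈ 47.9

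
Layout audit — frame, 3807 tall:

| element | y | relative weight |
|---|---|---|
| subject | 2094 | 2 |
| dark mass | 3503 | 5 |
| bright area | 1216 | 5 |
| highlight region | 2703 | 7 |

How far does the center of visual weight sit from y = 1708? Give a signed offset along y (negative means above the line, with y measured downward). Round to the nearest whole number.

≈ 750

Weights sum to 2 + 5 + 5 + 7 = 19.
y-moment: 2·2094 + 5·3503 + 5·1216 + 7·2703 = 46704; centroid 46704/19 ≈ 2458.11.
Offset from y = 1708: 2458.11 − 1708 ≈ 750.11.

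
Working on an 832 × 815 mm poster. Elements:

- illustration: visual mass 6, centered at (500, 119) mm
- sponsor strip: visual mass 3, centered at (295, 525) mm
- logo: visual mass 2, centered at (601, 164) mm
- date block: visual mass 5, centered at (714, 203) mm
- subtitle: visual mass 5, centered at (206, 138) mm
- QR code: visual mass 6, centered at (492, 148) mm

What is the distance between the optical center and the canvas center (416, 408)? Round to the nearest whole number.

Total weight = 6 + 3 + 2 + 5 + 5 + 6 = 27.
Σw·x = 6·500 + 3·295 + 2·601 + 5·714 + 5·206 + 6·492 = 12639, so x̄ = 12639/27 ≈ 468.11.
Σw·y = 6·119 + 3·525 + 2·164 + 5·203 + 5·138 + 6·148 = 5210, so ȳ = 5210/27 ≈ 192.96.
Offset from (416, 408): Δx ≈ 52.11, Δy ≈ -215.04; distance = √(Δx² + Δy²) ≈ 221.26.

≈ 221 mm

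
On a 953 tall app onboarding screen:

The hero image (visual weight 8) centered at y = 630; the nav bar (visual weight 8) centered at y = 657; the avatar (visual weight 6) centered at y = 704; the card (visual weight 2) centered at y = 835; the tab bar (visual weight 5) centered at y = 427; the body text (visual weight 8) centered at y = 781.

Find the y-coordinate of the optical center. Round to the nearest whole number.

y ≈ 664

Σw = 8 + 8 + 6 + 2 + 5 + 8 = 37.
Σw·y = 24573; ȳ = 24573/37 ≈ 664.14.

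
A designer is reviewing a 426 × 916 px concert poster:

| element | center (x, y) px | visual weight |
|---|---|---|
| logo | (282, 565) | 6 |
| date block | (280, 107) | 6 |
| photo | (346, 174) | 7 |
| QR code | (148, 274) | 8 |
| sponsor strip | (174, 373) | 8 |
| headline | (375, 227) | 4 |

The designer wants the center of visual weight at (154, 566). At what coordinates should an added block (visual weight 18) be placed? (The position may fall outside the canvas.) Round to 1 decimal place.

(-60.7, 1162.7)

With the added block, Σw becomes 6 + 6 + 7 + 8 + 8 + 4 + 18 = 57.
Along x: (9870 + 18·x) / 57 = 154 (existing moment 6·282 + 6·280 + 7·346 + 8·148 + 8·174 + 4·375 = 9870) ⇒ x = (8778 − 9870) / 18 ≈ -60.67.
Along y: (11334 + 18·y) / 57 = 566 (existing moment 6·565 + 6·107 + 7·174 + 8·274 + 8·373 + 4·227 = 11334) ⇒ y = (32262 − 11334) / 18 ≈ 1162.67.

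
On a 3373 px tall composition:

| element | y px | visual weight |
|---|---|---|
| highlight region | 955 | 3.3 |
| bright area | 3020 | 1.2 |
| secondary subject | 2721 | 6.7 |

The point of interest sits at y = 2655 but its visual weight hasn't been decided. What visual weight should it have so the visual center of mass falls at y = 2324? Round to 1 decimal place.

w ≈ 3.1

Existing Σw = 11.2 (3.3 + 1.2 + 6.7); existing moment 3.3·955 + 1.2·3020 + 6.7·2721 = 25006.2.
Set Σw·y/Σw = 2324: (25006.2 + 2655w) = 2324·(11.2 + w).
So w = (2324·11.2 − 25006.2)/(2655 − 2324) = 1022.6/331 ≈ 3.09.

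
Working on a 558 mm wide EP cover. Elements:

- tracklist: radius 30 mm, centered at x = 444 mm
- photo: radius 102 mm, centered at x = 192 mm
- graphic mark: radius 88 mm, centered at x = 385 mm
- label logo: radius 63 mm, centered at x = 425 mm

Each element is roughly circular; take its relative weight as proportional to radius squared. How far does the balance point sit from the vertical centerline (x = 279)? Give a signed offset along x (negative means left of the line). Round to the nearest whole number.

≈ 28 mm

Weights ∝ r²: tracklist 30² = 900, photo 102² = 10404, graphic mark 88² = 7744, label logo 63² = 3969; Σw = 23017.
Σw·x = 900·444 + 10404·192 + 7744·385 + 3969·425 = 7065433, so x̄ = 7065433/23017 ≈ 306.97.
Against x = 279, that's 306.97 − 279 = 27.97.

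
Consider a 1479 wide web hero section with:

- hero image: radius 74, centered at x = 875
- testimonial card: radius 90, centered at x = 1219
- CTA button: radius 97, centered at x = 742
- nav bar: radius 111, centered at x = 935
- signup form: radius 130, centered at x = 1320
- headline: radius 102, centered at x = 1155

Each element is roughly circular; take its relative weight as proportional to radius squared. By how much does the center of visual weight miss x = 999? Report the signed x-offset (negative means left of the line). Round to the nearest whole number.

≈ 79

Weights ∝ r²: hero image 74² = 5476, testimonial card 90² = 8100, CTA button 97² = 9409, nav bar 111² = 12321, signup form 130² = 16900, headline 102² = 10404; Σw = 62610.
x: moment 67491633 / weight 62610 ≈ 1077.97
Offset from x = 999: 1077.97 − 999 ≈ 78.97.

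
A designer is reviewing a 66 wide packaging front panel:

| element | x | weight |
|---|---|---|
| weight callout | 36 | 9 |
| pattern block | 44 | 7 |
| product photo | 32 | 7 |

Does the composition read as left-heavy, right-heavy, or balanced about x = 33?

right-heavy

Weights sum to 9 + 7 + 7 = 23.
x-moment: 9·36 + 7·44 + 7·32 = 856; centroid 856/23 ≈ 37.22.
Since 37.2 is right of 33, the composition reads right-heavy.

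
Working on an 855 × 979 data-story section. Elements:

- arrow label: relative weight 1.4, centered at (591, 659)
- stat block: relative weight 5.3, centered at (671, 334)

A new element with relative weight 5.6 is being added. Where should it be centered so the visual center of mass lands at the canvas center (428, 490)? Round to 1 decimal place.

(157.3, 595.4)

With the new element, Σw becomes 1.4 + 5.3 + 5.6 = 12.3.
Along x: (4383.7 + 5.6·x) / 12.3 = 428 (existing moment 1.4·591 + 5.3·671 = 4383.7) ⇒ x = (5264.4 − 4383.7) / 5.6 ≈ 157.27.
Along y: (2692.8 + 5.6·y) / 12.3 = 490 (existing moment 1.4·659 + 5.3·334 = 2692.8) ⇒ y = (6027.0 − 2692.8) / 5.6 ≈ 595.39.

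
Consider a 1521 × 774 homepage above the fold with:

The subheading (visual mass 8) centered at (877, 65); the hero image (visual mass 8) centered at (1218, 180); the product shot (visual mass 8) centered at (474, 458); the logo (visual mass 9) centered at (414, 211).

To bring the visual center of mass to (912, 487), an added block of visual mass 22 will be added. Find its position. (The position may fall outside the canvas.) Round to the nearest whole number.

New total weight: (8 + 8 + 8 + 9) + 22 = 55.
x: target moment 55×912 = 50160; current 8·877 + 8·1218 + 8·474 + 9·414 = 24278; the added block supplies 25882, so x = 25882/22 ≈ 1176.45.
y: target moment 55×487 = 26785; current 8·65 + 8·180 + 8·458 + 9·211 = 7523; the added block supplies 19262, so y = 19262/22 ≈ 875.55.

(1176, 876)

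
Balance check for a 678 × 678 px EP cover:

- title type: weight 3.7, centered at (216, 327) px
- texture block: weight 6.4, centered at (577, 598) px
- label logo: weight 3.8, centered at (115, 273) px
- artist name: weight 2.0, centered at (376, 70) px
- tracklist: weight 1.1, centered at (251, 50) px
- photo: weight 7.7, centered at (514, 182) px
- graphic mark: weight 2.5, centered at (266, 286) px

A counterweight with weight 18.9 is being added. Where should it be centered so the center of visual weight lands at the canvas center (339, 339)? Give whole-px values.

New total weight: (3.7 + 6.4 + 3.8 + 2.0 + 1.1 + 7.7 + 2.5) + 18.9 = 46.1.
x: need Σw·x = 46.1·339 = 15627.9. Existing = 3.7·216 + 6.4·577 + 3.8·115 + 2.0·376 + 1.1·251 + 7.7·514 + 2.5·266 = 10579.9. Remainder 5048.0 / 18.9 ≈ 267.09.
y: need Σw·y = 46.1·339 = 15627.9. Existing = 3.7·327 + 6.4·598 + 3.8·273 + 2.0·70 + 1.1·50 + 7.7·182 + 2.5·286 = 8385.9. Remainder 7242.0 / 18.9 ≈ 383.17.

(267, 383)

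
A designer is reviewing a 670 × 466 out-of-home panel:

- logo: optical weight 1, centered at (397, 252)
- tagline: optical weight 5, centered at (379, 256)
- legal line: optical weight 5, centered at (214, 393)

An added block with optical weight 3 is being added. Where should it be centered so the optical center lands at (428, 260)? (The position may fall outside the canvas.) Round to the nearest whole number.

(877, 48)

New total weight: (1 + 5 + 5) + 3 = 14.
x: target moment 14×428 = 5992; current 1·397 + 5·379 + 5·214 = 3362; the added block supplies 2630, so x = 2630/3 ≈ 876.67.
y: target moment 14×260 = 3640; current 1·252 + 5·256 + 5·393 = 3497; the added block supplies 143, so y = 143/3 ≈ 47.67.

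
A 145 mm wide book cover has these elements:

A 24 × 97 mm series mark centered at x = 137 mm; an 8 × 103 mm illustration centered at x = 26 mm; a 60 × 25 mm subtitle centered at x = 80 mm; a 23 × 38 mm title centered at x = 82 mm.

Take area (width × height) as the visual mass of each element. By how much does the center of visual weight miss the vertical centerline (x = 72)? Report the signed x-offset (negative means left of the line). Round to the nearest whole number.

≈ 24 mm

Areas: series mark 24·97 = 2328, illustration 8·103 = 824, subtitle 60·25 = 1500, title 23·38 = 874. Total weight = 5526.
Σw·x = 2328·137 + 824·26 + 1500·80 + 874·82 = 532028, so x̄ = 532028/5526 ≈ 96.28.
Offset from x = 72: 96.28 − 72 ≈ 24.28.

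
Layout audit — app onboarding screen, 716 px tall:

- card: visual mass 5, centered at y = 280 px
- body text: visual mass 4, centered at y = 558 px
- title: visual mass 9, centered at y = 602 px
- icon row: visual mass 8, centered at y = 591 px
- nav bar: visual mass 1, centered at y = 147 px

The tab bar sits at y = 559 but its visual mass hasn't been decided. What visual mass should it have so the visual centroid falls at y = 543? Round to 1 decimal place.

Existing Σw = 27 (5 + 4 + 9 + 8 + 1); existing moment 5·280 + 4·558 + 9·602 + 8·591 + 1·147 = 13925.
For the centroid to hit 543: (13925 + w·559) / (27 + w) = 543.
Rearranging, w·(559 − 543) = 543·27 − 13925 = 736, so w ≈ 736/16 = 46.00.

w ≈ 46.0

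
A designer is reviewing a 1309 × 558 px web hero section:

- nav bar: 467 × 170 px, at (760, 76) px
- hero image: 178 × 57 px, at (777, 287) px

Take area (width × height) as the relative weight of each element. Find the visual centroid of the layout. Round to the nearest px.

Areas: nav bar 467·170 = 79390, hero image 178·57 = 10146. Total weight = 89536.
Σw·x = 79390·760 + 10146·777 = 68219842, so x̄ = 68219842/89536 ≈ 761.93.
Σw·y = 79390·76 + 10146·287 = 8945542, so ȳ = 8945542/89536 ≈ 99.91.

(762, 100)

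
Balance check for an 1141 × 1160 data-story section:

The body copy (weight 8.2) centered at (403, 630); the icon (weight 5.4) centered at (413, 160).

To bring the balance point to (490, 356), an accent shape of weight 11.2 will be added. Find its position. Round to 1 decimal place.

New total weight: (8.2 + 5.4) + 11.2 = 24.8.
Along x: (5534.8 + 11.2·x) / 24.8 = 490 (existing moment 8.2·403 + 5.4·413 = 5534.8) ⇒ x = (12152.0 − 5534.8) / 11.2 ≈ 590.82.
Along y: (6030.0 + 11.2·y) / 24.8 = 356 (existing moment 8.2·630 + 5.4·160 = 6030.0) ⇒ y = (8828.8 − 6030.0) / 11.2 ≈ 249.89.

(590.8, 249.9)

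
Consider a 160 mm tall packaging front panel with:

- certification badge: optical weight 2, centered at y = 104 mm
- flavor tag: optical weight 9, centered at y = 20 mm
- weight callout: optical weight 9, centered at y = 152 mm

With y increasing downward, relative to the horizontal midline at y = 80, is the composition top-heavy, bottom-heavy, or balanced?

bottom-heavy

Total weight = 2 + 9 + 9 = 20.
Σw·y = 2·104 + 9·20 + 9·152 = 1756, so ȳ = 1756/20 ≈ 87.80.
87.8 lies below (larger y than) the midline 80, so the layout is bottom-heavy.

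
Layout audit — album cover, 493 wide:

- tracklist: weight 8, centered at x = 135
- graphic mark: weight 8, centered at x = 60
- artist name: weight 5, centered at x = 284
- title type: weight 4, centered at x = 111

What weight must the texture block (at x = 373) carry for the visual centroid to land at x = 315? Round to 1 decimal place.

Existing Σw = 25 (8 + 8 + 5 + 4); existing moment 8·135 + 8·60 + 5·284 + 4·111 = 3424.
Set Σw·x/Σw = 315: (3424 + 373w) = 315·(25 + w).
Rearranging, w·(373 − 315) = 315·25 − 3424 = 4451, so w ≈ 4451/58 = 76.74.

w ≈ 76.7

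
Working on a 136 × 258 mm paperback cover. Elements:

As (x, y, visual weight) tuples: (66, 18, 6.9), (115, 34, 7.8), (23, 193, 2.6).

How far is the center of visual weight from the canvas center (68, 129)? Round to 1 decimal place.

Total weight = 6.9 + 7.8 + 2.6 = 17.3.
Σw·x = 6.9·66 + 7.8·115 + 2.6·23 = 1412.2, so x̄ = 1412.2/17.3 ≈ 81.63.
Σw·y = 6.9·18 + 7.8·34 + 2.6·193 = 891.2, so ȳ = 891.2/17.3 ≈ 51.51.
From (68, 129): dx = 13.63, dy = -77.49, so the distance is √(dx²+dy²) ≈ 78.68.

≈ 78.7 mm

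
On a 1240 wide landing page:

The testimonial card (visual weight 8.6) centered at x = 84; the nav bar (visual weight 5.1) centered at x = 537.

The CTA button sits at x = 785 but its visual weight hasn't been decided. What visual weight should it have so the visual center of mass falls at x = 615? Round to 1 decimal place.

w ≈ 29.2

Known weights sum to 8.6 + 5.1 = 13.7; their moment is 8.6·84 + 5.1·537 = 3461.1.
For the centroid to hit 615: (3461.1 + w·785) / (13.7 + w) = 615.
Solving: w = (615·13.7 − 3461.1) / (785 − 615) = 4964.4 / 170 ≈ 29.20.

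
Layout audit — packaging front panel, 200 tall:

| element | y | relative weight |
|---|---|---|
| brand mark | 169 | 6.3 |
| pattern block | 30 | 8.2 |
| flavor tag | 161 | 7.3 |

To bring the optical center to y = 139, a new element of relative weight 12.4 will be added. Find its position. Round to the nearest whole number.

After adding the new element, total weight = 6.3 + 8.2 + 7.3 + 12.4 = 34.2.
y: need Σw·y = 34.2·139 = 4753.8. Existing = 6.3·169 + 8.2·30 + 7.3·161 = 2486.0. Remainder 2267.8 / 12.4 ≈ 182.89.

y ≈ 183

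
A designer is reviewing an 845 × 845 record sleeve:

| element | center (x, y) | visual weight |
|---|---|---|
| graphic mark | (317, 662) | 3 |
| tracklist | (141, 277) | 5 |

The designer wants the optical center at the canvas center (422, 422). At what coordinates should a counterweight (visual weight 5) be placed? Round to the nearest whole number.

(766, 423)

New total weight: (3 + 5) + 5 = 13.
x: need Σw·x = 13·422 = 5486. Existing = 3·317 + 5·141 = 1656. Remainder 3830 / 5 ≈ 766.00.
y: need Σw·y = 13·422 = 5486. Existing = 3·662 + 5·277 = 3371. Remainder 2115 / 5 ≈ 423.00.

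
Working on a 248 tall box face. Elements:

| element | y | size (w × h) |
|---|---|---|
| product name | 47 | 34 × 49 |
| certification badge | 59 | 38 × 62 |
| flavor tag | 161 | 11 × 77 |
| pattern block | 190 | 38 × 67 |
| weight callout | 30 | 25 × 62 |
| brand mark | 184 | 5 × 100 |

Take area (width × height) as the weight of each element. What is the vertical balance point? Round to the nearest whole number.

y ≈ 103

Taking area as weight: product name 34·49 = 1666, certification badge 38·62 = 2356, flavor tag 11·77 = 847, pattern block 38·67 = 2546, weight callout 25·62 = 1550, brand mark 5·100 = 500. Sum 9465.
y: (1666·47 + 2356·59 + 847·161 + 2546·190 + 1550·30 + 500·184) / 9465 = 975913 / 9465 ≈ 103.11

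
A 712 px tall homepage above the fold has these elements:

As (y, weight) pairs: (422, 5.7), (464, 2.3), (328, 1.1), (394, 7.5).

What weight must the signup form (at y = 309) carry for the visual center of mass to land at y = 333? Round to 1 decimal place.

w ≈ 52.5

Fixed elements: Σw = 5.7 + 2.3 + 1.1 + 7.5 = 16.6, Σw·y = 5.7·422 + 2.3·464 + 1.1·328 + 7.5·394 = 6788.4.
For the centroid to hit 333: (6788.4 + w·309) / (16.6 + w) = 333.
Solving: w = (333·16.6 − 6788.4) / (309 − 333) = -1260.6 / -24 ≈ 52.52.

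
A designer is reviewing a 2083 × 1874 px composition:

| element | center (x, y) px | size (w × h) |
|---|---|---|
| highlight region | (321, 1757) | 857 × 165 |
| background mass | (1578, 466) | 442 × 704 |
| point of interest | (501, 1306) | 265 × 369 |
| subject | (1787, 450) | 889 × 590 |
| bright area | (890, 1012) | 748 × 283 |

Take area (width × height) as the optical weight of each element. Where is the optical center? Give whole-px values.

(1330, 755)

Areas → weights: highlight region 857·165 = 141405, background mass 442·704 = 311168, point of interest 265·369 = 97785, subject 889·590 = 524510, bright area 748·283 = 211684; Σw = 1286552.
x: (141405·321 + 311168·1578 + 97785·501 + 524510·1787 + 211684·890) / 1286552 = 1711102524 / 1286552 ≈ 1329.99
y: (141405·1757 + 311168·466 + 97785·1306 + 524510·450 + 211684·1012) / 1286552 = 971413791 / 1286552 ≈ 755.05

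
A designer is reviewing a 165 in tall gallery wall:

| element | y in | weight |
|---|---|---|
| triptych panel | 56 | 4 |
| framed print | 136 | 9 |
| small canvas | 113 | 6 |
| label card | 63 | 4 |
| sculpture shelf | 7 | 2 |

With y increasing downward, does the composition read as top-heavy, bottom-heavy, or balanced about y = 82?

bottom-heavy

Weights sum to 4 + 9 + 6 + 4 + 2 = 25.
y: (4·56 + 9·136 + 6·113 + 4·63 + 2·7) / 25 = 2392 / 25 ≈ 95.68
95.7 vs midline 82 → bottom-heavy.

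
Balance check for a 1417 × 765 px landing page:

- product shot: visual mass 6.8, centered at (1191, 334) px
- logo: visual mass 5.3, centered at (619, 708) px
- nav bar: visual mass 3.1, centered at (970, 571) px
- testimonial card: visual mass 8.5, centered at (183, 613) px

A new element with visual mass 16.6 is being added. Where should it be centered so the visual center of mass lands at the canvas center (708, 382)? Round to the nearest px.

(758, 144)

With the new element, Σw becomes 6.8 + 5.3 + 3.1 + 8.5 + 16.6 = 40.3.
x: need Σw·x = 40.3·708 = 28532.4. Existing = 6.8·1191 + 5.3·619 + 3.1·970 + 8.5·183 = 15942.0. Remainder 12590.4 / 16.6 ≈ 758.46.
y: need Σw·y = 40.3·382 = 15394.6. Existing = 6.8·334 + 5.3·708 + 3.1·571 + 8.5·613 = 13004.2. Remainder 2390.4 / 16.6 ≈ 144.00.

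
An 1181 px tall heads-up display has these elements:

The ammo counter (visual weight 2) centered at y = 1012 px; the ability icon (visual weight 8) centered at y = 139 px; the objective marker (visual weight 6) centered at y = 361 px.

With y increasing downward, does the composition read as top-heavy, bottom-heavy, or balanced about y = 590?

Weights sum to 2 + 8 + 6 = 16.
y-moment: 2·1012 + 8·139 + 6·361 = 5302; centroid 5302/16 ≈ 331.38.
Since 331.4 is above (smaller y than) 590, the composition reads top-heavy.

top-heavy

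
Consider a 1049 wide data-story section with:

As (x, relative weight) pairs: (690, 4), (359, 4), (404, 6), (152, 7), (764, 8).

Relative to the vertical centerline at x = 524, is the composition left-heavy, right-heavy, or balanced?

Total weight = 4 + 4 + 6 + 7 + 8 = 29.
Σw·x = 4·690 + 4·359 + 6·404 + 7·152 + 8·764 = 13796, so x̄ = 13796/29 ≈ 475.72.
475.7 vs midline 524 → left-heavy.

left-heavy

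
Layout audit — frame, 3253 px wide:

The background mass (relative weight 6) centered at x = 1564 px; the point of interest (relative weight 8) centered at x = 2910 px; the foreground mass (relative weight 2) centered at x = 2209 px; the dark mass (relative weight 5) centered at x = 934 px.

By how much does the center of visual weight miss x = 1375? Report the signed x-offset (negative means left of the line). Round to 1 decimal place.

Σw = 6 + 8 + 2 + 5 = 21.
x: (6·1564 + 8·2910 + 2·2209 + 5·934) / 21 = 41752 / 21 ≈ 1988.19
Offset from x = 1375: 1988.19 − 1375 ≈ 613.19.

≈ 613.2 px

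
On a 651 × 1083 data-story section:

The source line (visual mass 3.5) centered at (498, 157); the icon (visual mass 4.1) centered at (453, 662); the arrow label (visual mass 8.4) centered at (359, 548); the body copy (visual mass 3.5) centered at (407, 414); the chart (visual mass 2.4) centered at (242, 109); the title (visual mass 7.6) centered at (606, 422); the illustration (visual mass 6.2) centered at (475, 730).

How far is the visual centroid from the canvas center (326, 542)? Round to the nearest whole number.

Σw = 3.5 + 4.1 + 8.4 + 3.5 + 2.4 + 7.6 + 6.2 = 35.7.
Σw·x = 16171.8; x̄ = 16171.8/35.7 ≈ 452.99.
y: moment 17310.7 / weight 35.7 ≈ 484.89
Offset from (326, 542): Δx ≈ 126.99, Δy ≈ -57.11; distance = √(Δx² + Δy²) ≈ 139.24.

≈ 139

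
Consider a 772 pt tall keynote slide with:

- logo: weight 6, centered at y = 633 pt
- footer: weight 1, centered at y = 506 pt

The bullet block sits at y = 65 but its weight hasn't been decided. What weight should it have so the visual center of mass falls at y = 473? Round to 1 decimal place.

w ≈ 2.4

Existing Σw = 7 (6 + 1); existing moment 6·633 + 1·506 = 4304.
Set Σw·y/Σw = 473: (4304 + 65w) = 473·(7 + w).
Solving: w = (473·7 − 4304) / (65 − 473) = -993 / -408 ≈ 2.43.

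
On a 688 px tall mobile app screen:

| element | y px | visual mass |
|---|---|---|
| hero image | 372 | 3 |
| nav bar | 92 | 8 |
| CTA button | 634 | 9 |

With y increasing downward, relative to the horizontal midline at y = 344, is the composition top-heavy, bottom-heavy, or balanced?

bottom-heavy

Total weight = 3 + 8 + 9 = 20.
Σw·y = 3·372 + 8·92 + 9·634 = 7558, so ȳ = 7558/20 ≈ 377.90.
Since 377.9 is below (larger y than) 344, the composition reads bottom-heavy.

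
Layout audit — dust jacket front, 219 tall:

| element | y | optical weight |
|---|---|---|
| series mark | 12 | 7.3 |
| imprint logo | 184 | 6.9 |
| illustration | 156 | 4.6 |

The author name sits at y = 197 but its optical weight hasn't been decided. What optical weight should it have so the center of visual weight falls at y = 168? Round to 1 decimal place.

w ≈ 37.4

Fixed elements: Σw = 7.3 + 6.9 + 4.6 = 18.8, Σw·y = 7.3·12 + 6.9·184 + 4.6·156 = 2074.8.
For the centroid to hit 168: (2074.8 + w·197) / (18.8 + w) = 168.
Rearranging, w·(197 − 168) = 168·18.8 − 2074.8 = 1083.6, so w ≈ 1083.6/29 = 37.37.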